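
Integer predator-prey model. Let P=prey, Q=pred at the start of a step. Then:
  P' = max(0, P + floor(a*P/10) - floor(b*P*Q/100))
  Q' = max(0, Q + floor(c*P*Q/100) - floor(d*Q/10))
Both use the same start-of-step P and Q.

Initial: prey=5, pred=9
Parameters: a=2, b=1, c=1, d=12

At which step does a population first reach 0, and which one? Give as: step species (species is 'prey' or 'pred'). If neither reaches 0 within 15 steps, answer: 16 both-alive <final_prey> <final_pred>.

Step 1: prey: 5+1-0=6; pred: 9+0-10=0
First extinction: pred at step 1

Answer: 1 pred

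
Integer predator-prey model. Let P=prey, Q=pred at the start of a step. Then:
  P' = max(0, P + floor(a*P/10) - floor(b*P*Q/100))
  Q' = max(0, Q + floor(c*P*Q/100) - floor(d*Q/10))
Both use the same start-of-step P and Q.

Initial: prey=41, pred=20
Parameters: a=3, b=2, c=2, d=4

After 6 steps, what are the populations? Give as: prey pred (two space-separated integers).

Answer: 3 20

Derivation:
Step 1: prey: 41+12-16=37; pred: 20+16-8=28
Step 2: prey: 37+11-20=28; pred: 28+20-11=37
Step 3: prey: 28+8-20=16; pred: 37+20-14=43
Step 4: prey: 16+4-13=7; pred: 43+13-17=39
Step 5: prey: 7+2-5=4; pred: 39+5-15=29
Step 6: prey: 4+1-2=3; pred: 29+2-11=20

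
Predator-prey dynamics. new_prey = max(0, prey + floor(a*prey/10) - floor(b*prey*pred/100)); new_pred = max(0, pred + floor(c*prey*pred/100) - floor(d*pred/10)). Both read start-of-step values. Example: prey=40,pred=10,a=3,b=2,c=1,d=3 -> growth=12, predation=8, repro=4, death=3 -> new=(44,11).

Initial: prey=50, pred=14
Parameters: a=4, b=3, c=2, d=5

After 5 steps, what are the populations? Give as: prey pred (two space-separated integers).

Answer: 1 19

Derivation:
Step 1: prey: 50+20-21=49; pred: 14+14-7=21
Step 2: prey: 49+19-30=38; pred: 21+20-10=31
Step 3: prey: 38+15-35=18; pred: 31+23-15=39
Step 4: prey: 18+7-21=4; pred: 39+14-19=34
Step 5: prey: 4+1-4=1; pred: 34+2-17=19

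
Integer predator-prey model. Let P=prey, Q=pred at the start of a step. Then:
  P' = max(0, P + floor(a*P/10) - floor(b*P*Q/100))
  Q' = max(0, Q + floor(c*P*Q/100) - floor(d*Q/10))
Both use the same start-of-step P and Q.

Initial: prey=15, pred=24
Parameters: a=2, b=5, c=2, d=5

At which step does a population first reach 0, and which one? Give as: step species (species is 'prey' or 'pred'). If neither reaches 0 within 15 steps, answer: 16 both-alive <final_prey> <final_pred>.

Answer: 1 prey

Derivation:
Step 1: prey: 15+3-18=0; pred: 24+7-12=19
First extinction: prey at step 1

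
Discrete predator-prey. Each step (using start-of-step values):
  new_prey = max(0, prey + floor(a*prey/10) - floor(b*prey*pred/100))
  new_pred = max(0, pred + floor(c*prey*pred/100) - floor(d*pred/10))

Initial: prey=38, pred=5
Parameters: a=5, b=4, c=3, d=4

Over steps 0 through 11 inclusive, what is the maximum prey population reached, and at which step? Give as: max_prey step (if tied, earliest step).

Answer: 59 2

Derivation:
Step 1: prey: 38+19-7=50; pred: 5+5-2=8
Step 2: prey: 50+25-16=59; pred: 8+12-3=17
Step 3: prey: 59+29-40=48; pred: 17+30-6=41
Step 4: prey: 48+24-78=0; pred: 41+59-16=84
Step 5: prey: 0+0-0=0; pred: 84+0-33=51
Step 6: prey: 0+0-0=0; pred: 51+0-20=31
Step 7: prey: 0+0-0=0; pred: 31+0-12=19
Step 8: prey: 0+0-0=0; pred: 19+0-7=12
Step 9: prey: 0+0-0=0; pred: 12+0-4=8
Step 10: prey: 0+0-0=0; pred: 8+0-3=5
Step 11: prey: 0+0-0=0; pred: 5+0-2=3
Max prey = 59 at step 2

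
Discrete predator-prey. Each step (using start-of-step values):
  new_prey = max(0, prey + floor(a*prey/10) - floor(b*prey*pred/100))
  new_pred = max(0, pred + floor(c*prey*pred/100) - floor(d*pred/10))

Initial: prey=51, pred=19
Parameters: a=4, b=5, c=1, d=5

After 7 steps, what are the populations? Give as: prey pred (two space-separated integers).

Step 1: prey: 51+20-48=23; pred: 19+9-9=19
Step 2: prey: 23+9-21=11; pred: 19+4-9=14
Step 3: prey: 11+4-7=8; pred: 14+1-7=8
Step 4: prey: 8+3-3=8; pred: 8+0-4=4
Step 5: prey: 8+3-1=10; pred: 4+0-2=2
Step 6: prey: 10+4-1=13; pred: 2+0-1=1
Step 7: prey: 13+5-0=18; pred: 1+0-0=1

Answer: 18 1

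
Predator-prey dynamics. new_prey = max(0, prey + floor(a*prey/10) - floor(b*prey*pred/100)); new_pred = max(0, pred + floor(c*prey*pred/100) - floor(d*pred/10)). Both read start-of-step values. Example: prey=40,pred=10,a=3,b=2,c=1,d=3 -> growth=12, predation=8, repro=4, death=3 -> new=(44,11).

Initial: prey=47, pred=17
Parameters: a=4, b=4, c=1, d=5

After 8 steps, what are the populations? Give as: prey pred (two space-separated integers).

Answer: 50 3

Derivation:
Step 1: prey: 47+18-31=34; pred: 17+7-8=16
Step 2: prey: 34+13-21=26; pred: 16+5-8=13
Step 3: prey: 26+10-13=23; pred: 13+3-6=10
Step 4: prey: 23+9-9=23; pred: 10+2-5=7
Step 5: prey: 23+9-6=26; pred: 7+1-3=5
Step 6: prey: 26+10-5=31; pred: 5+1-2=4
Step 7: prey: 31+12-4=39; pred: 4+1-2=3
Step 8: prey: 39+15-4=50; pred: 3+1-1=3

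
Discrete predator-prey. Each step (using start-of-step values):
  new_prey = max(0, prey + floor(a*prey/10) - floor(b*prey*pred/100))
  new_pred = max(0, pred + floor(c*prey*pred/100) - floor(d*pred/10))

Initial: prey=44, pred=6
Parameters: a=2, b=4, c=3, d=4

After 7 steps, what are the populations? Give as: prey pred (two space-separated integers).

Step 1: prey: 44+8-10=42; pred: 6+7-2=11
Step 2: prey: 42+8-18=32; pred: 11+13-4=20
Step 3: prey: 32+6-25=13; pred: 20+19-8=31
Step 4: prey: 13+2-16=0; pred: 31+12-12=31
Step 5: prey: 0+0-0=0; pred: 31+0-12=19
Step 6: prey: 0+0-0=0; pred: 19+0-7=12
Step 7: prey: 0+0-0=0; pred: 12+0-4=8

Answer: 0 8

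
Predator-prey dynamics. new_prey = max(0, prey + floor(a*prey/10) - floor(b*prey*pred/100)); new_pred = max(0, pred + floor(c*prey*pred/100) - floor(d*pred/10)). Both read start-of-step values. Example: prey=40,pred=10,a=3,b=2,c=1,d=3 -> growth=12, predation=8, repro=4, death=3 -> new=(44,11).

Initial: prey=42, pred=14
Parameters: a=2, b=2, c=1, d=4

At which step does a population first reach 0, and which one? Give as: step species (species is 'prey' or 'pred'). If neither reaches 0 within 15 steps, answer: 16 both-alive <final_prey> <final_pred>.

Answer: 16 both-alive 43 7

Derivation:
Step 1: prey: 42+8-11=39; pred: 14+5-5=14
Step 2: prey: 39+7-10=36; pred: 14+5-5=14
Step 3: prey: 36+7-10=33; pred: 14+5-5=14
Step 4: prey: 33+6-9=30; pred: 14+4-5=13
Step 5: prey: 30+6-7=29; pred: 13+3-5=11
Step 6: prey: 29+5-6=28; pred: 11+3-4=10
Step 7: prey: 28+5-5=28; pred: 10+2-4=8
Step 8: prey: 28+5-4=29; pred: 8+2-3=7
Step 9: prey: 29+5-4=30; pred: 7+2-2=7
Step 10: prey: 30+6-4=32; pred: 7+2-2=7
Step 11: prey: 32+6-4=34; pred: 7+2-2=7
Step 12: prey: 34+6-4=36; pred: 7+2-2=7
Step 13: prey: 36+7-5=38; pred: 7+2-2=7
Step 14: prey: 38+7-5=40; pred: 7+2-2=7
Step 15: prey: 40+8-5=43; pred: 7+2-2=7
No extinction within 15 steps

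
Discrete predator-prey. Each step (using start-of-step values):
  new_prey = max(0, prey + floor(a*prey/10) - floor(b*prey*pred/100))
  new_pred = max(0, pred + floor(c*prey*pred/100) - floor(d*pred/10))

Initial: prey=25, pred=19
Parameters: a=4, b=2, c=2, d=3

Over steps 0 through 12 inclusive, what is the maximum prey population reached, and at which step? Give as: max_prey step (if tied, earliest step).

Step 1: prey: 25+10-9=26; pred: 19+9-5=23
Step 2: prey: 26+10-11=25; pred: 23+11-6=28
Step 3: prey: 25+10-14=21; pred: 28+14-8=34
Step 4: prey: 21+8-14=15; pred: 34+14-10=38
Step 5: prey: 15+6-11=10; pred: 38+11-11=38
Step 6: prey: 10+4-7=7; pred: 38+7-11=34
Step 7: prey: 7+2-4=5; pred: 34+4-10=28
Step 8: prey: 5+2-2=5; pred: 28+2-8=22
Step 9: prey: 5+2-2=5; pred: 22+2-6=18
Step 10: prey: 5+2-1=6; pred: 18+1-5=14
Step 11: prey: 6+2-1=7; pred: 14+1-4=11
Step 12: prey: 7+2-1=8; pred: 11+1-3=9
Max prey = 26 at step 1

Answer: 26 1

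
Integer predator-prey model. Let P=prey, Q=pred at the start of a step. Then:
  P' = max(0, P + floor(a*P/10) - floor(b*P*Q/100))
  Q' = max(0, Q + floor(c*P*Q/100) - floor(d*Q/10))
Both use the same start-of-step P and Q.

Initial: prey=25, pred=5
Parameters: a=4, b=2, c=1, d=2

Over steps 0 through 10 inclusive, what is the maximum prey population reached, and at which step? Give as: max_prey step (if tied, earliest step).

Answer: 103 6

Derivation:
Step 1: prey: 25+10-2=33; pred: 5+1-1=5
Step 2: prey: 33+13-3=43; pred: 5+1-1=5
Step 3: prey: 43+17-4=56; pred: 5+2-1=6
Step 4: prey: 56+22-6=72; pred: 6+3-1=8
Step 5: prey: 72+28-11=89; pred: 8+5-1=12
Step 6: prey: 89+35-21=103; pred: 12+10-2=20
Step 7: prey: 103+41-41=103; pred: 20+20-4=36
Step 8: prey: 103+41-74=70; pred: 36+37-7=66
Step 9: prey: 70+28-92=6; pred: 66+46-13=99
Step 10: prey: 6+2-11=0; pred: 99+5-19=85
Max prey = 103 at step 6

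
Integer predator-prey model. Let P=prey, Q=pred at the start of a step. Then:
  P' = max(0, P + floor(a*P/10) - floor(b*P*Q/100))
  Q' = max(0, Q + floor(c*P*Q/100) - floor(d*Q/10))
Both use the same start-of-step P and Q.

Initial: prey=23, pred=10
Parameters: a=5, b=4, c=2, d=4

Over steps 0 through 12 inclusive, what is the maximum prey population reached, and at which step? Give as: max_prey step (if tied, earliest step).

Step 1: prey: 23+11-9=25; pred: 10+4-4=10
Step 2: prey: 25+12-10=27; pred: 10+5-4=11
Step 3: prey: 27+13-11=29; pred: 11+5-4=12
Step 4: prey: 29+14-13=30; pred: 12+6-4=14
Step 5: prey: 30+15-16=29; pred: 14+8-5=17
Step 6: prey: 29+14-19=24; pred: 17+9-6=20
Step 7: prey: 24+12-19=17; pred: 20+9-8=21
Step 8: prey: 17+8-14=11; pred: 21+7-8=20
Step 9: prey: 11+5-8=8; pred: 20+4-8=16
Step 10: prey: 8+4-5=7; pred: 16+2-6=12
Step 11: prey: 7+3-3=7; pred: 12+1-4=9
Step 12: prey: 7+3-2=8; pred: 9+1-3=7
Max prey = 30 at step 4

Answer: 30 4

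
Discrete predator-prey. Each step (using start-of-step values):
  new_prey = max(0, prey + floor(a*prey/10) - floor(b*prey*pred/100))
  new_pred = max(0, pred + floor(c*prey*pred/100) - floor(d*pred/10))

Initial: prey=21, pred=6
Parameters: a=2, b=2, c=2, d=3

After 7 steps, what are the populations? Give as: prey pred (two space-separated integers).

Step 1: prey: 21+4-2=23; pred: 6+2-1=7
Step 2: prey: 23+4-3=24; pred: 7+3-2=8
Step 3: prey: 24+4-3=25; pred: 8+3-2=9
Step 4: prey: 25+5-4=26; pred: 9+4-2=11
Step 5: prey: 26+5-5=26; pred: 11+5-3=13
Step 6: prey: 26+5-6=25; pred: 13+6-3=16
Step 7: prey: 25+5-8=22; pred: 16+8-4=20

Answer: 22 20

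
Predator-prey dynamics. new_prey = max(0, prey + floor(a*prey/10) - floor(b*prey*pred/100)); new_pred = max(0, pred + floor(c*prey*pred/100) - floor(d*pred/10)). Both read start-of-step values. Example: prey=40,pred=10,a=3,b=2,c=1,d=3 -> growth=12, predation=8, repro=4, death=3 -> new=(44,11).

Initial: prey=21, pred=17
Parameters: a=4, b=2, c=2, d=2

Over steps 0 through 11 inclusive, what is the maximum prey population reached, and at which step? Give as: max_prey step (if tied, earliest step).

Answer: 22 1

Derivation:
Step 1: prey: 21+8-7=22; pred: 17+7-3=21
Step 2: prey: 22+8-9=21; pred: 21+9-4=26
Step 3: prey: 21+8-10=19; pred: 26+10-5=31
Step 4: prey: 19+7-11=15; pred: 31+11-6=36
Step 5: prey: 15+6-10=11; pred: 36+10-7=39
Step 6: prey: 11+4-8=7; pred: 39+8-7=40
Step 7: prey: 7+2-5=4; pred: 40+5-8=37
Step 8: prey: 4+1-2=3; pred: 37+2-7=32
Step 9: prey: 3+1-1=3; pred: 32+1-6=27
Step 10: prey: 3+1-1=3; pred: 27+1-5=23
Step 11: prey: 3+1-1=3; pred: 23+1-4=20
Max prey = 22 at step 1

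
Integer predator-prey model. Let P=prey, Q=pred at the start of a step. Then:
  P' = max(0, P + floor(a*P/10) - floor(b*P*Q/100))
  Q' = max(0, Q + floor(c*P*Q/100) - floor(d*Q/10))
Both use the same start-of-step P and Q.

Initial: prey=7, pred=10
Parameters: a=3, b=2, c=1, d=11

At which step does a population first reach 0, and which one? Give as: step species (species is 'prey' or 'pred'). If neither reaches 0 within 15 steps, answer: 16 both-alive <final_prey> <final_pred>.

Answer: 1 pred

Derivation:
Step 1: prey: 7+2-1=8; pred: 10+0-11=0
First extinction: pred at step 1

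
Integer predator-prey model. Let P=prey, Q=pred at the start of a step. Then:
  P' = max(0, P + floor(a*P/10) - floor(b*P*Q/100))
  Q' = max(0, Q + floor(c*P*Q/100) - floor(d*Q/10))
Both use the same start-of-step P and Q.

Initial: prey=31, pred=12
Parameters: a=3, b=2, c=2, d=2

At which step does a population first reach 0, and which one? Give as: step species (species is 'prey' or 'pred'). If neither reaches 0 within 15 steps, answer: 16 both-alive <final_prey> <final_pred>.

Answer: 16 both-alive 1 8

Derivation:
Step 1: prey: 31+9-7=33; pred: 12+7-2=17
Step 2: prey: 33+9-11=31; pred: 17+11-3=25
Step 3: prey: 31+9-15=25; pred: 25+15-5=35
Step 4: prey: 25+7-17=15; pred: 35+17-7=45
Step 5: prey: 15+4-13=6; pred: 45+13-9=49
Step 6: prey: 6+1-5=2; pred: 49+5-9=45
Step 7: prey: 2+0-1=1; pred: 45+1-9=37
Step 8: prey: 1+0-0=1; pred: 37+0-7=30
Step 9: prey: 1+0-0=1; pred: 30+0-6=24
Step 10: prey: 1+0-0=1; pred: 24+0-4=20
Step 11: prey: 1+0-0=1; pred: 20+0-4=16
Step 12: prey: 1+0-0=1; pred: 16+0-3=13
Step 13: prey: 1+0-0=1; pred: 13+0-2=11
Step 14: prey: 1+0-0=1; pred: 11+0-2=9
Step 15: prey: 1+0-0=1; pred: 9+0-1=8
No extinction within 15 steps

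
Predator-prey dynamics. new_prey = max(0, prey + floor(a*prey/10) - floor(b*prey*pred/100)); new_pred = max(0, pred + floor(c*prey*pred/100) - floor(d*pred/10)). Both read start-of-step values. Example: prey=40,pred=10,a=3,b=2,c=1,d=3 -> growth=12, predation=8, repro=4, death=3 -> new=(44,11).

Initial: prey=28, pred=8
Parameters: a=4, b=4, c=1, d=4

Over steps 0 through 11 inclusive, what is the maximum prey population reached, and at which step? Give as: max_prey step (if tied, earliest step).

Answer: 58 7

Derivation:
Step 1: prey: 28+11-8=31; pred: 8+2-3=7
Step 2: prey: 31+12-8=35; pred: 7+2-2=7
Step 3: prey: 35+14-9=40; pred: 7+2-2=7
Step 4: prey: 40+16-11=45; pred: 7+2-2=7
Step 5: prey: 45+18-12=51; pred: 7+3-2=8
Step 6: prey: 51+20-16=55; pred: 8+4-3=9
Step 7: prey: 55+22-19=58; pred: 9+4-3=10
Step 8: prey: 58+23-23=58; pred: 10+5-4=11
Step 9: prey: 58+23-25=56; pred: 11+6-4=13
Step 10: prey: 56+22-29=49; pred: 13+7-5=15
Step 11: prey: 49+19-29=39; pred: 15+7-6=16
Max prey = 58 at step 7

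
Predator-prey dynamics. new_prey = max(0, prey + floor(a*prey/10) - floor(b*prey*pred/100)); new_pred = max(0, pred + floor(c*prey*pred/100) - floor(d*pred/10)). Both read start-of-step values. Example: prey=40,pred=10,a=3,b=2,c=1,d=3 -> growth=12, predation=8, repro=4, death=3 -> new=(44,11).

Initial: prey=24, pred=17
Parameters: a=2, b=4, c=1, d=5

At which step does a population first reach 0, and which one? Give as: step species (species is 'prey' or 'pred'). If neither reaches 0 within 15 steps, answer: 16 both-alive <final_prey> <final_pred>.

Answer: 16 both-alive 35 1

Derivation:
Step 1: prey: 24+4-16=12; pred: 17+4-8=13
Step 2: prey: 12+2-6=8; pred: 13+1-6=8
Step 3: prey: 8+1-2=7; pred: 8+0-4=4
Step 4: prey: 7+1-1=7; pred: 4+0-2=2
Step 5: prey: 7+1-0=8; pred: 2+0-1=1
Step 6: prey: 8+1-0=9; pred: 1+0-0=1
Step 7: prey: 9+1-0=10; pred: 1+0-0=1
Step 8: prey: 10+2-0=12; pred: 1+0-0=1
Step 9: prey: 12+2-0=14; pred: 1+0-0=1
Step 10: prey: 14+2-0=16; pred: 1+0-0=1
Step 11: prey: 16+3-0=19; pred: 1+0-0=1
Step 12: prey: 19+3-0=22; pred: 1+0-0=1
Step 13: prey: 22+4-0=26; pred: 1+0-0=1
Step 14: prey: 26+5-1=30; pred: 1+0-0=1
Step 15: prey: 30+6-1=35; pred: 1+0-0=1
No extinction within 15 steps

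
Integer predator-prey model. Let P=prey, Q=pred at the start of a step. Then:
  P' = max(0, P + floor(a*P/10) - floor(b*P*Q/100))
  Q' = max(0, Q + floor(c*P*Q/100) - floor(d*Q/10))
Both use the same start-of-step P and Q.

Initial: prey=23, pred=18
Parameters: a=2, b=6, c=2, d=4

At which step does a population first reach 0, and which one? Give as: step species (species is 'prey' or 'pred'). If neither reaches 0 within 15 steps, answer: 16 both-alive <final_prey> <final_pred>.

Answer: 2 prey

Derivation:
Step 1: prey: 23+4-24=3; pred: 18+8-7=19
Step 2: prey: 3+0-3=0; pred: 19+1-7=13
First extinction: prey at step 2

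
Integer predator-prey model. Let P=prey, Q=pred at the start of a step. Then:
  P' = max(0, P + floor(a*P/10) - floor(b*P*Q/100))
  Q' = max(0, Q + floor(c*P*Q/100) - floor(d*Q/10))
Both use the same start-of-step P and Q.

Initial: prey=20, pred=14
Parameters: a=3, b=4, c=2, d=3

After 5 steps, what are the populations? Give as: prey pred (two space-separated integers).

Answer: 5 9

Derivation:
Step 1: prey: 20+6-11=15; pred: 14+5-4=15
Step 2: prey: 15+4-9=10; pred: 15+4-4=15
Step 3: prey: 10+3-6=7; pred: 15+3-4=14
Step 4: prey: 7+2-3=6; pred: 14+1-4=11
Step 5: prey: 6+1-2=5; pred: 11+1-3=9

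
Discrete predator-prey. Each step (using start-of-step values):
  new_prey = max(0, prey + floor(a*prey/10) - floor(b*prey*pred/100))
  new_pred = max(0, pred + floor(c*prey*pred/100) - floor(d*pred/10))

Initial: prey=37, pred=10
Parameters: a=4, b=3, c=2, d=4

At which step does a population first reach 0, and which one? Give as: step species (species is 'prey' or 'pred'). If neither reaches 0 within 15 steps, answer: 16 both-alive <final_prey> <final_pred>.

Step 1: prey: 37+14-11=40; pred: 10+7-4=13
Step 2: prey: 40+16-15=41; pred: 13+10-5=18
Step 3: prey: 41+16-22=35; pred: 18+14-7=25
Step 4: prey: 35+14-26=23; pred: 25+17-10=32
Step 5: prey: 23+9-22=10; pred: 32+14-12=34
Step 6: prey: 10+4-10=4; pred: 34+6-13=27
Step 7: prey: 4+1-3=2; pred: 27+2-10=19
Step 8: prey: 2+0-1=1; pred: 19+0-7=12
Step 9: prey: 1+0-0=1; pred: 12+0-4=8
Step 10: prey: 1+0-0=1; pred: 8+0-3=5
Step 11: prey: 1+0-0=1; pred: 5+0-2=3
Step 12: prey: 1+0-0=1; pred: 3+0-1=2
Step 13: prey: 1+0-0=1; pred: 2+0-0=2
Steps 14-15: state stable at prey=1, pred=2 (no change)
No extinction within 15 steps

Answer: 16 both-alive 1 2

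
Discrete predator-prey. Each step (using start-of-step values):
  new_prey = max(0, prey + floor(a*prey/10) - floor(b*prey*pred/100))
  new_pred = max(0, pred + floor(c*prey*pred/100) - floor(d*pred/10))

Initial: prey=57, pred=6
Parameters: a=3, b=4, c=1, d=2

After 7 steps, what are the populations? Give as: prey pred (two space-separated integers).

Answer: 3 19

Derivation:
Step 1: prey: 57+17-13=61; pred: 6+3-1=8
Step 2: prey: 61+18-19=60; pred: 8+4-1=11
Step 3: prey: 60+18-26=52; pred: 11+6-2=15
Step 4: prey: 52+15-31=36; pred: 15+7-3=19
Step 5: prey: 36+10-27=19; pred: 19+6-3=22
Step 6: prey: 19+5-16=8; pred: 22+4-4=22
Step 7: prey: 8+2-7=3; pred: 22+1-4=19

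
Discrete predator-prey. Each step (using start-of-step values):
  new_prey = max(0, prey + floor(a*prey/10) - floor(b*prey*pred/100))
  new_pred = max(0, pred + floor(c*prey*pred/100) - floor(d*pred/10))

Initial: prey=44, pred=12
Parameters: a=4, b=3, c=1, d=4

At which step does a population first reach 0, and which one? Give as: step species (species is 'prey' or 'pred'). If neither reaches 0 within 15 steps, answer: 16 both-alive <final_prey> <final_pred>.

Step 1: prey: 44+17-15=46; pred: 12+5-4=13
Step 2: prey: 46+18-17=47; pred: 13+5-5=13
Step 3: prey: 47+18-18=47; pred: 13+6-5=14
Step 4: prey: 47+18-19=46; pred: 14+6-5=15
Step 5: prey: 46+18-20=44; pred: 15+6-6=15
Step 6: prey: 44+17-19=42; pred: 15+6-6=15
Step 7: prey: 42+16-18=40; pred: 15+6-6=15
Step 8: prey: 40+16-18=38; pred: 15+6-6=15
Step 9: prey: 38+15-17=36; pred: 15+5-6=14
Step 10: prey: 36+14-15=35; pred: 14+5-5=14
Step 11: prey: 35+14-14=35; pred: 14+4-5=13
Step 12: prey: 35+14-13=36; pred: 13+4-5=12
Step 13: prey: 36+14-12=38; pred: 12+4-4=12
Step 14: prey: 38+15-13=40; pred: 12+4-4=12
Step 15: prey: 40+16-14=42; pred: 12+4-4=12
No extinction within 15 steps

Answer: 16 both-alive 42 12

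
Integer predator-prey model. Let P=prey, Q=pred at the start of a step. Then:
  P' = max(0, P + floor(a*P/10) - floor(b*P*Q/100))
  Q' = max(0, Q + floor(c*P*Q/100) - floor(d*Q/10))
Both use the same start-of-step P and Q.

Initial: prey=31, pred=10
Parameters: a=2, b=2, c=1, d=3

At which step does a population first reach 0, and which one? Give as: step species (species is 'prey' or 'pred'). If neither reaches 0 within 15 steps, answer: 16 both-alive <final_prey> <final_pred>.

Step 1: prey: 31+6-6=31; pred: 10+3-3=10
Steps 2-15: state stable at prey=31, pred=10 (no change)
No extinction within 15 steps

Answer: 16 both-alive 31 10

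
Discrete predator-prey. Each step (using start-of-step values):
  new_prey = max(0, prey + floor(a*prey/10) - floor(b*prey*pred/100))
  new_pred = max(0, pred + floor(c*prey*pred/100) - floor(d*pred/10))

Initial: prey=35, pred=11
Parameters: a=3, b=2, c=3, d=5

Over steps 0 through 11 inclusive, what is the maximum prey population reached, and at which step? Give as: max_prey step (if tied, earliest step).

Answer: 38 1

Derivation:
Step 1: prey: 35+10-7=38; pred: 11+11-5=17
Step 2: prey: 38+11-12=37; pred: 17+19-8=28
Step 3: prey: 37+11-20=28; pred: 28+31-14=45
Step 4: prey: 28+8-25=11; pred: 45+37-22=60
Step 5: prey: 11+3-13=1; pred: 60+19-30=49
Step 6: prey: 1+0-0=1; pred: 49+1-24=26
Step 7: prey: 1+0-0=1; pred: 26+0-13=13
Step 8: prey: 1+0-0=1; pred: 13+0-6=7
Step 9: prey: 1+0-0=1; pred: 7+0-3=4
Step 10: prey: 1+0-0=1; pred: 4+0-2=2
Step 11: prey: 1+0-0=1; pred: 2+0-1=1
Max prey = 38 at step 1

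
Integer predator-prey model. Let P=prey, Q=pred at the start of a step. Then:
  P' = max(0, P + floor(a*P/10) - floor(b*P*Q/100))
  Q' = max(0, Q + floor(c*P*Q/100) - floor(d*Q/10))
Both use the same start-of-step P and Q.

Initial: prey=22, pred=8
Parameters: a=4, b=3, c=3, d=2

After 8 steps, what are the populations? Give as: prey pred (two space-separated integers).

Step 1: prey: 22+8-5=25; pred: 8+5-1=12
Step 2: prey: 25+10-9=26; pred: 12+9-2=19
Step 3: prey: 26+10-14=22; pred: 19+14-3=30
Step 4: prey: 22+8-19=11; pred: 30+19-6=43
Step 5: prey: 11+4-14=1; pred: 43+14-8=49
Step 6: prey: 1+0-1=0; pred: 49+1-9=41
Step 7: prey: 0+0-0=0; pred: 41+0-8=33
Step 8: prey: 0+0-0=0; pred: 33+0-6=27

Answer: 0 27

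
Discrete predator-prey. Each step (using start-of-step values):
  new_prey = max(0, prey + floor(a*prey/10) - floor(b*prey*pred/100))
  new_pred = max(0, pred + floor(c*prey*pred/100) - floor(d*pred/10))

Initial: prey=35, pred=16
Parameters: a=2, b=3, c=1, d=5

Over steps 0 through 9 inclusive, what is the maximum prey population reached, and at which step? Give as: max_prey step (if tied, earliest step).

Answer: 37 9

Derivation:
Step 1: prey: 35+7-16=26; pred: 16+5-8=13
Step 2: prey: 26+5-10=21; pred: 13+3-6=10
Step 3: prey: 21+4-6=19; pred: 10+2-5=7
Step 4: prey: 19+3-3=19; pred: 7+1-3=5
Step 5: prey: 19+3-2=20; pred: 5+0-2=3
Step 6: prey: 20+4-1=23; pred: 3+0-1=2
Step 7: prey: 23+4-1=26; pred: 2+0-1=1
Step 8: prey: 26+5-0=31; pred: 1+0-0=1
Step 9: prey: 31+6-0=37; pred: 1+0-0=1
Max prey = 37 at step 9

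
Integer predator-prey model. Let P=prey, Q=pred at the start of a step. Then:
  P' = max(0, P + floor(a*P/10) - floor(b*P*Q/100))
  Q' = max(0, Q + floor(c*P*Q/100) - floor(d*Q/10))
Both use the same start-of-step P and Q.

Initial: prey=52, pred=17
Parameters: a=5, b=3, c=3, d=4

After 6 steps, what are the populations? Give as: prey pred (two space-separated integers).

Step 1: prey: 52+26-26=52; pred: 17+26-6=37
Step 2: prey: 52+26-57=21; pred: 37+57-14=80
Step 3: prey: 21+10-50=0; pred: 80+50-32=98
Step 4: prey: 0+0-0=0; pred: 98+0-39=59
Step 5: prey: 0+0-0=0; pred: 59+0-23=36
Step 6: prey: 0+0-0=0; pred: 36+0-14=22

Answer: 0 22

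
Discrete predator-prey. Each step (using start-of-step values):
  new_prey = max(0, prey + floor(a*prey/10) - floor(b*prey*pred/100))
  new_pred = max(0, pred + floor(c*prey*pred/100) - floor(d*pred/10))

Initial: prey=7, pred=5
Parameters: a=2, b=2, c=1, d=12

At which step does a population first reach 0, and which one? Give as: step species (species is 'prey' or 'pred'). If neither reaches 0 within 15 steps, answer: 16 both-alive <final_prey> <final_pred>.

Step 1: prey: 7+1-0=8; pred: 5+0-6=0
First extinction: pred at step 1

Answer: 1 pred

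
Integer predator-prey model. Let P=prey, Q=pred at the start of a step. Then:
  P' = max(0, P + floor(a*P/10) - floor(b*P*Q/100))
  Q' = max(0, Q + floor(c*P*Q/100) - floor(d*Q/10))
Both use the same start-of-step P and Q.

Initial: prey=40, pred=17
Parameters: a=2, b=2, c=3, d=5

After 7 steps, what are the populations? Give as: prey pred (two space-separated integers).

Step 1: prey: 40+8-13=35; pred: 17+20-8=29
Step 2: prey: 35+7-20=22; pred: 29+30-14=45
Step 3: prey: 22+4-19=7; pred: 45+29-22=52
Step 4: prey: 7+1-7=1; pred: 52+10-26=36
Step 5: prey: 1+0-0=1; pred: 36+1-18=19
Step 6: prey: 1+0-0=1; pred: 19+0-9=10
Step 7: prey: 1+0-0=1; pred: 10+0-5=5

Answer: 1 5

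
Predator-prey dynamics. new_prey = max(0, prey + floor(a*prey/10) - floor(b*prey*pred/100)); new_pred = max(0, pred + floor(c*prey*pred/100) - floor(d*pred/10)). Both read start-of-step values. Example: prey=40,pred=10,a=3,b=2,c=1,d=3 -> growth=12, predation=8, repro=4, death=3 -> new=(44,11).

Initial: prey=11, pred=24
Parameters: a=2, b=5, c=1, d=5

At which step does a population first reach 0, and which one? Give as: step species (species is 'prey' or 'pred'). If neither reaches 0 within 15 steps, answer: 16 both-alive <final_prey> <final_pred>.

Answer: 1 prey

Derivation:
Step 1: prey: 11+2-13=0; pred: 24+2-12=14
First extinction: prey at step 1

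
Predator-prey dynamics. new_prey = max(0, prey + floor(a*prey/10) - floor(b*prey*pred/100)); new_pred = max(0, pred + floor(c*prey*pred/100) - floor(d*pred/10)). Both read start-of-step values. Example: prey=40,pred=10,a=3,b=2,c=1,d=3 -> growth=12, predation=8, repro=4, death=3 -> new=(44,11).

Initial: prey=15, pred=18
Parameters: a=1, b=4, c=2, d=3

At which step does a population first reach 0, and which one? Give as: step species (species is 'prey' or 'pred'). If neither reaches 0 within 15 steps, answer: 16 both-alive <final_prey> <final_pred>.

Step 1: prey: 15+1-10=6; pred: 18+5-5=18
Step 2: prey: 6+0-4=2; pred: 18+2-5=15
Step 3: prey: 2+0-1=1; pred: 15+0-4=11
Step 4: prey: 1+0-0=1; pred: 11+0-3=8
Step 5: prey: 1+0-0=1; pred: 8+0-2=6
Step 6: prey: 1+0-0=1; pred: 6+0-1=5
Step 7: prey: 1+0-0=1; pred: 5+0-1=4
Step 8: prey: 1+0-0=1; pred: 4+0-1=3
Step 9: prey: 1+0-0=1; pred: 3+0-0=3
Steps 10-15: state stable at prey=1, pred=3 (no change)
No extinction within 15 steps

Answer: 16 both-alive 1 3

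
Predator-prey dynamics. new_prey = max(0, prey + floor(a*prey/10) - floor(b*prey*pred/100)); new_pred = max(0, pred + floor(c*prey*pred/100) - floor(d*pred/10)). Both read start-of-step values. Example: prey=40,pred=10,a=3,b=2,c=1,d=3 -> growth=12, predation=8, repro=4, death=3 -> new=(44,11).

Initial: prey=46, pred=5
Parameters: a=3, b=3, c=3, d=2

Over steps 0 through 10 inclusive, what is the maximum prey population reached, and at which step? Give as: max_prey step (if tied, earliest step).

Step 1: prey: 46+13-6=53; pred: 5+6-1=10
Step 2: prey: 53+15-15=53; pred: 10+15-2=23
Step 3: prey: 53+15-36=32; pred: 23+36-4=55
Step 4: prey: 32+9-52=0; pred: 55+52-11=96
Step 5: prey: 0+0-0=0; pred: 96+0-19=77
Step 6: prey: 0+0-0=0; pred: 77+0-15=62
Step 7: prey: 0+0-0=0; pred: 62+0-12=50
Step 8: prey: 0+0-0=0; pred: 50+0-10=40
Step 9: prey: 0+0-0=0; pred: 40+0-8=32
Step 10: prey: 0+0-0=0; pred: 32+0-6=26
Max prey = 53 at step 1

Answer: 53 1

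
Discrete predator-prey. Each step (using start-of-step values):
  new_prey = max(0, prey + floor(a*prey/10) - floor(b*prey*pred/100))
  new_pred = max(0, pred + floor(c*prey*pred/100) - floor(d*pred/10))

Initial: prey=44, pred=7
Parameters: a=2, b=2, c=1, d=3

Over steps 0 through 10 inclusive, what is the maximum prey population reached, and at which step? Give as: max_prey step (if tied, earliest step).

Answer: 49 3

Derivation:
Step 1: prey: 44+8-6=46; pred: 7+3-2=8
Step 2: prey: 46+9-7=48; pred: 8+3-2=9
Step 3: prey: 48+9-8=49; pred: 9+4-2=11
Step 4: prey: 49+9-10=48; pred: 11+5-3=13
Step 5: prey: 48+9-12=45; pred: 13+6-3=16
Step 6: prey: 45+9-14=40; pred: 16+7-4=19
Step 7: prey: 40+8-15=33; pred: 19+7-5=21
Step 8: prey: 33+6-13=26; pred: 21+6-6=21
Step 9: prey: 26+5-10=21; pred: 21+5-6=20
Step 10: prey: 21+4-8=17; pred: 20+4-6=18
Max prey = 49 at step 3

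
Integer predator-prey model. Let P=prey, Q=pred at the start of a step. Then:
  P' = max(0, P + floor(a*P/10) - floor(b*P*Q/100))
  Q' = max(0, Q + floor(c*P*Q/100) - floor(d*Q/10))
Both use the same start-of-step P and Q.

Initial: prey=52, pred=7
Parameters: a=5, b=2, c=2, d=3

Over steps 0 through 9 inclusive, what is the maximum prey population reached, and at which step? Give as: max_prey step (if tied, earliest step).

Answer: 89 2

Derivation:
Step 1: prey: 52+26-7=71; pred: 7+7-2=12
Step 2: prey: 71+35-17=89; pred: 12+17-3=26
Step 3: prey: 89+44-46=87; pred: 26+46-7=65
Step 4: prey: 87+43-113=17; pred: 65+113-19=159
Step 5: prey: 17+8-54=0; pred: 159+54-47=166
Step 6: prey: 0+0-0=0; pred: 166+0-49=117
Step 7: prey: 0+0-0=0; pred: 117+0-35=82
Step 8: prey: 0+0-0=0; pred: 82+0-24=58
Step 9: prey: 0+0-0=0; pred: 58+0-17=41
Max prey = 89 at step 2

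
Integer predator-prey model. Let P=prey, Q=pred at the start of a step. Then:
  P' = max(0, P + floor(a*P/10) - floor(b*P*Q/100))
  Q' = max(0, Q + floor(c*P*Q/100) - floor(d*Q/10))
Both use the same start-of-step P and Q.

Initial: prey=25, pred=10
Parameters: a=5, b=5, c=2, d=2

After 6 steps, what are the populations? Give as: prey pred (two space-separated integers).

Step 1: prey: 25+12-12=25; pred: 10+5-2=13
Step 2: prey: 25+12-16=21; pred: 13+6-2=17
Step 3: prey: 21+10-17=14; pred: 17+7-3=21
Step 4: prey: 14+7-14=7; pred: 21+5-4=22
Step 5: prey: 7+3-7=3; pred: 22+3-4=21
Step 6: prey: 3+1-3=1; pred: 21+1-4=18

Answer: 1 18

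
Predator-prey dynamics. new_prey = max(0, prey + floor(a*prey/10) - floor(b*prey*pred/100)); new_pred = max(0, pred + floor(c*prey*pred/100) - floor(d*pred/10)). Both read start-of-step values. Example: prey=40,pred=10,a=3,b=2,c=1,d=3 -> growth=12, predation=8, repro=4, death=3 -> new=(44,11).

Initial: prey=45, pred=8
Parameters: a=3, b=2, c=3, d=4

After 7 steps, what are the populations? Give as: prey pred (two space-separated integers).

Step 1: prey: 45+13-7=51; pred: 8+10-3=15
Step 2: prey: 51+15-15=51; pred: 15+22-6=31
Step 3: prey: 51+15-31=35; pred: 31+47-12=66
Step 4: prey: 35+10-46=0; pred: 66+69-26=109
Step 5: prey: 0+0-0=0; pred: 109+0-43=66
Step 6: prey: 0+0-0=0; pred: 66+0-26=40
Step 7: prey: 0+0-0=0; pred: 40+0-16=24

Answer: 0 24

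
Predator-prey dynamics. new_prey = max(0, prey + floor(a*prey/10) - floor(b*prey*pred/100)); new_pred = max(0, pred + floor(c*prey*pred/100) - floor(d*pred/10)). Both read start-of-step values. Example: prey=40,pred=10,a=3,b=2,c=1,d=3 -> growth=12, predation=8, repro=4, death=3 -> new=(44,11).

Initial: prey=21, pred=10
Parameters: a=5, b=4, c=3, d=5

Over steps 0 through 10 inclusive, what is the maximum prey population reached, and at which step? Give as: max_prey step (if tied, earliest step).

Answer: 24 2

Derivation:
Step 1: prey: 21+10-8=23; pred: 10+6-5=11
Step 2: prey: 23+11-10=24; pred: 11+7-5=13
Step 3: prey: 24+12-12=24; pred: 13+9-6=16
Step 4: prey: 24+12-15=21; pred: 16+11-8=19
Step 5: prey: 21+10-15=16; pred: 19+11-9=21
Step 6: prey: 16+8-13=11; pred: 21+10-10=21
Step 7: prey: 11+5-9=7; pred: 21+6-10=17
Step 8: prey: 7+3-4=6; pred: 17+3-8=12
Step 9: prey: 6+3-2=7; pred: 12+2-6=8
Step 10: prey: 7+3-2=8; pred: 8+1-4=5
Max prey = 24 at step 2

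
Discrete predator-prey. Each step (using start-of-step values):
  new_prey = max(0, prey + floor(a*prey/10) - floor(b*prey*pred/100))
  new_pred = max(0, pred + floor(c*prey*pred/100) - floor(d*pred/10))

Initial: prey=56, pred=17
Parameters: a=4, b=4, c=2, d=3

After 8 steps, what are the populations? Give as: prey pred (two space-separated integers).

Answer: 0 7

Derivation:
Step 1: prey: 56+22-38=40; pred: 17+19-5=31
Step 2: prey: 40+16-49=7; pred: 31+24-9=46
Step 3: prey: 7+2-12=0; pred: 46+6-13=39
Step 4: prey: 0+0-0=0; pred: 39+0-11=28
Step 5: prey: 0+0-0=0; pred: 28+0-8=20
Step 6: prey: 0+0-0=0; pred: 20+0-6=14
Step 7: prey: 0+0-0=0; pred: 14+0-4=10
Step 8: prey: 0+0-0=0; pred: 10+0-3=7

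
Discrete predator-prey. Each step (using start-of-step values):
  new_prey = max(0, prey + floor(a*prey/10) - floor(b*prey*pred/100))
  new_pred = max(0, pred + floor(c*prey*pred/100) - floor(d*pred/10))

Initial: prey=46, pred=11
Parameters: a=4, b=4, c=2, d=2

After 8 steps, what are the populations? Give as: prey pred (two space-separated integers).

Answer: 0 16

Derivation:
Step 1: prey: 46+18-20=44; pred: 11+10-2=19
Step 2: prey: 44+17-33=28; pred: 19+16-3=32
Step 3: prey: 28+11-35=4; pred: 32+17-6=43
Step 4: prey: 4+1-6=0; pred: 43+3-8=38
Step 5: prey: 0+0-0=0; pred: 38+0-7=31
Step 6: prey: 0+0-0=0; pred: 31+0-6=25
Step 7: prey: 0+0-0=0; pred: 25+0-5=20
Step 8: prey: 0+0-0=0; pred: 20+0-4=16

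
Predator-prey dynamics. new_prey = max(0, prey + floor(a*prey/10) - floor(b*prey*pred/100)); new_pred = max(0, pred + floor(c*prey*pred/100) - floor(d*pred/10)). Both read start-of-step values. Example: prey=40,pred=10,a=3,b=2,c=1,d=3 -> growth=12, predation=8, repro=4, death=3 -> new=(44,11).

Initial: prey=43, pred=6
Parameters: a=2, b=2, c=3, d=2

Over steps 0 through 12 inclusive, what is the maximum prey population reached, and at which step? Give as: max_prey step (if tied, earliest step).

Step 1: prey: 43+8-5=46; pred: 6+7-1=12
Step 2: prey: 46+9-11=44; pred: 12+16-2=26
Step 3: prey: 44+8-22=30; pred: 26+34-5=55
Step 4: prey: 30+6-33=3; pred: 55+49-11=93
Step 5: prey: 3+0-5=0; pred: 93+8-18=83
Step 6: prey: 0+0-0=0; pred: 83+0-16=67
Step 7: prey: 0+0-0=0; pred: 67+0-13=54
Step 8: prey: 0+0-0=0; pred: 54+0-10=44
Step 9: prey: 0+0-0=0; pred: 44+0-8=36
Step 10: prey: 0+0-0=0; pred: 36+0-7=29
Step 11: prey: 0+0-0=0; pred: 29+0-5=24
Step 12: prey: 0+0-0=0; pred: 24+0-4=20
Max prey = 46 at step 1

Answer: 46 1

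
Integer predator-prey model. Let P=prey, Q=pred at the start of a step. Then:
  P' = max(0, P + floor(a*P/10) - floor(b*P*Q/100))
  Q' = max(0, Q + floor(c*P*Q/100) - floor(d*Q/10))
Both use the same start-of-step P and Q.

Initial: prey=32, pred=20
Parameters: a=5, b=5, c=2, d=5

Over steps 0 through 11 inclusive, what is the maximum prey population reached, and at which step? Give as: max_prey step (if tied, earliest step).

Answer: 47 11

Derivation:
Step 1: prey: 32+16-32=16; pred: 20+12-10=22
Step 2: prey: 16+8-17=7; pred: 22+7-11=18
Step 3: prey: 7+3-6=4; pred: 18+2-9=11
Step 4: prey: 4+2-2=4; pred: 11+0-5=6
Step 5: prey: 4+2-1=5; pred: 6+0-3=3
Step 6: prey: 5+2-0=7; pred: 3+0-1=2
Step 7: prey: 7+3-0=10; pred: 2+0-1=1
Step 8: prey: 10+5-0=15; pred: 1+0-0=1
Step 9: prey: 15+7-0=22; pred: 1+0-0=1
Step 10: prey: 22+11-1=32; pred: 1+0-0=1
Step 11: prey: 32+16-1=47; pred: 1+0-0=1
Max prey = 47 at step 11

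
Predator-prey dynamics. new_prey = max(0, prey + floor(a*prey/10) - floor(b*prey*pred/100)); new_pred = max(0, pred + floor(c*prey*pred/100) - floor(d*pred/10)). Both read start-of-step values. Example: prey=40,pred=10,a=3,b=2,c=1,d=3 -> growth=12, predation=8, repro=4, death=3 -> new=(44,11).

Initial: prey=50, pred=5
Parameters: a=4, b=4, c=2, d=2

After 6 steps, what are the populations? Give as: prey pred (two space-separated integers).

Step 1: prey: 50+20-10=60; pred: 5+5-1=9
Step 2: prey: 60+24-21=63; pred: 9+10-1=18
Step 3: prey: 63+25-45=43; pred: 18+22-3=37
Step 4: prey: 43+17-63=0; pred: 37+31-7=61
Step 5: prey: 0+0-0=0; pred: 61+0-12=49
Step 6: prey: 0+0-0=0; pred: 49+0-9=40

Answer: 0 40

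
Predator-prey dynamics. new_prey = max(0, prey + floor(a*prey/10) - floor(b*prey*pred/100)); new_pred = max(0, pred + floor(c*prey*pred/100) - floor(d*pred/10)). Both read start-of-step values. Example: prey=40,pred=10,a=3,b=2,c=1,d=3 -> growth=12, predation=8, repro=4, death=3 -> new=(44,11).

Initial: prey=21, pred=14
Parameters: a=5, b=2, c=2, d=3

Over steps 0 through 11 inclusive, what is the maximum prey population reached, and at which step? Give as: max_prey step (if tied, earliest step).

Step 1: prey: 21+10-5=26; pred: 14+5-4=15
Step 2: prey: 26+13-7=32; pred: 15+7-4=18
Step 3: prey: 32+16-11=37; pred: 18+11-5=24
Step 4: prey: 37+18-17=38; pred: 24+17-7=34
Step 5: prey: 38+19-25=32; pred: 34+25-10=49
Step 6: prey: 32+16-31=17; pred: 49+31-14=66
Step 7: prey: 17+8-22=3; pred: 66+22-19=69
Step 8: prey: 3+1-4=0; pred: 69+4-20=53
Step 9: prey: 0+0-0=0; pred: 53+0-15=38
Step 10: prey: 0+0-0=0; pred: 38+0-11=27
Step 11: prey: 0+0-0=0; pred: 27+0-8=19
Max prey = 38 at step 4

Answer: 38 4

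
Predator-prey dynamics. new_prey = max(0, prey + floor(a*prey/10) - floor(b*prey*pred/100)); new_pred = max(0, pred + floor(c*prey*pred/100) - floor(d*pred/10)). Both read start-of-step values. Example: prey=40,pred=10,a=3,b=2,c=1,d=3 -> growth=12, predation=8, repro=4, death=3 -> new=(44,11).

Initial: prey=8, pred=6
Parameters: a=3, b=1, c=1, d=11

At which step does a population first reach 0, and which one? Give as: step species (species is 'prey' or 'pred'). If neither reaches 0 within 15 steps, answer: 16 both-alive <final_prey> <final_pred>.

Answer: 1 pred

Derivation:
Step 1: prey: 8+2-0=10; pred: 6+0-6=0
First extinction: pred at step 1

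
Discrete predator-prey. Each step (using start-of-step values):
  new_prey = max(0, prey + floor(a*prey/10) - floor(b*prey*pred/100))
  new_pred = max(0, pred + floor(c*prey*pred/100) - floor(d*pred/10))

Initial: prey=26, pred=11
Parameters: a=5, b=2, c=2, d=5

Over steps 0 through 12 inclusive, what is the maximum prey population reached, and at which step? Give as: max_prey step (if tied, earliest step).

Step 1: prey: 26+13-5=34; pred: 11+5-5=11
Step 2: prey: 34+17-7=44; pred: 11+7-5=13
Step 3: prey: 44+22-11=55; pred: 13+11-6=18
Step 4: prey: 55+27-19=63; pred: 18+19-9=28
Step 5: prey: 63+31-35=59; pred: 28+35-14=49
Step 6: prey: 59+29-57=31; pred: 49+57-24=82
Step 7: prey: 31+15-50=0; pred: 82+50-41=91
Step 8: prey: 0+0-0=0; pred: 91+0-45=46
Step 9: prey: 0+0-0=0; pred: 46+0-23=23
Step 10: prey: 0+0-0=0; pred: 23+0-11=12
Step 11: prey: 0+0-0=0; pred: 12+0-6=6
Step 12: prey: 0+0-0=0; pred: 6+0-3=3
Max prey = 63 at step 4

Answer: 63 4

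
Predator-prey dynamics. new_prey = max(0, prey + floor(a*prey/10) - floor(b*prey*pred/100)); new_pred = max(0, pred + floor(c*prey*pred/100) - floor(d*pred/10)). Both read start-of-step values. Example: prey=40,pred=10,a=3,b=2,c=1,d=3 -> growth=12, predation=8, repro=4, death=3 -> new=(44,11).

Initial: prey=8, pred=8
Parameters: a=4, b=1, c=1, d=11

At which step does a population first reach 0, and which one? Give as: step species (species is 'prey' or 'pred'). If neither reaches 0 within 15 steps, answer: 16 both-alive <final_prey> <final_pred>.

Step 1: prey: 8+3-0=11; pred: 8+0-8=0
First extinction: pred at step 1

Answer: 1 pred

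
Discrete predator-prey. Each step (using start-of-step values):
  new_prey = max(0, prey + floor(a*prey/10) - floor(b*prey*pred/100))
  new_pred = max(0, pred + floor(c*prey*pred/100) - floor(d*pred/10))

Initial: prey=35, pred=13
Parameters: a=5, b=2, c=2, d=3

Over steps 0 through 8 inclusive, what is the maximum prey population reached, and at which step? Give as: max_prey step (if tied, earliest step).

Answer: 48 2

Derivation:
Step 1: prey: 35+17-9=43; pred: 13+9-3=19
Step 2: prey: 43+21-16=48; pred: 19+16-5=30
Step 3: prey: 48+24-28=44; pred: 30+28-9=49
Step 4: prey: 44+22-43=23; pred: 49+43-14=78
Step 5: prey: 23+11-35=0; pred: 78+35-23=90
Step 6: prey: 0+0-0=0; pred: 90+0-27=63
Step 7: prey: 0+0-0=0; pred: 63+0-18=45
Step 8: prey: 0+0-0=0; pred: 45+0-13=32
Max prey = 48 at step 2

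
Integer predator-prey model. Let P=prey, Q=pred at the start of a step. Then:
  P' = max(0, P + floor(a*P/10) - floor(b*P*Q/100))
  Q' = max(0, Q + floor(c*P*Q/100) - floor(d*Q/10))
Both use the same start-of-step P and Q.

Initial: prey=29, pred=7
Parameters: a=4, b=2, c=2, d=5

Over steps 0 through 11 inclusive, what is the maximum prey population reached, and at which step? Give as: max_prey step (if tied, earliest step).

Answer: 63 4

Derivation:
Step 1: prey: 29+11-4=36; pred: 7+4-3=8
Step 2: prey: 36+14-5=45; pred: 8+5-4=9
Step 3: prey: 45+18-8=55; pred: 9+8-4=13
Step 4: prey: 55+22-14=63; pred: 13+14-6=21
Step 5: prey: 63+25-26=62; pred: 21+26-10=37
Step 6: prey: 62+24-45=41; pred: 37+45-18=64
Step 7: prey: 41+16-52=5; pred: 64+52-32=84
Step 8: prey: 5+2-8=0; pred: 84+8-42=50
Step 9: prey: 0+0-0=0; pred: 50+0-25=25
Step 10: prey: 0+0-0=0; pred: 25+0-12=13
Step 11: prey: 0+0-0=0; pred: 13+0-6=7
Max prey = 63 at step 4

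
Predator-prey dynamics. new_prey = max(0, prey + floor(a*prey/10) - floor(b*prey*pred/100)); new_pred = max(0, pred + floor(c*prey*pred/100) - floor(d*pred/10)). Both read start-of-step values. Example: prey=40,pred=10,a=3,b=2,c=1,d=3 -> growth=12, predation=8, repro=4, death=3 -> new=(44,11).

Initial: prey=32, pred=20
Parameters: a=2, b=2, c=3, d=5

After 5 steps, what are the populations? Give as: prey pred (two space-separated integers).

Step 1: prey: 32+6-12=26; pred: 20+19-10=29
Step 2: prey: 26+5-15=16; pred: 29+22-14=37
Step 3: prey: 16+3-11=8; pred: 37+17-18=36
Step 4: prey: 8+1-5=4; pred: 36+8-18=26
Step 5: prey: 4+0-2=2; pred: 26+3-13=16

Answer: 2 16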